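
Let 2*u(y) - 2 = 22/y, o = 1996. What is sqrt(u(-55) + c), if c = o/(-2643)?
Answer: 4*sqrt(488955)/13215 ≈ 0.21165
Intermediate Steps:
u(y) = 1 + 11/y (u(y) = 1 + (22/y)/2 = 1 + 11/y)
c = -1996/2643 (c = 1996/(-2643) = 1996*(-1/2643) = -1996/2643 ≈ -0.75520)
sqrt(u(-55) + c) = sqrt((11 - 55)/(-55) - 1996/2643) = sqrt(-1/55*(-44) - 1996/2643) = sqrt(4/5 - 1996/2643) = sqrt(592/13215) = 4*sqrt(488955)/13215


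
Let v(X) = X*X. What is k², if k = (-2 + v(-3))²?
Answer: 2401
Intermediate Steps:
v(X) = X²
k = 49 (k = (-2 + (-3)²)² = (-2 + 9)² = 7² = 49)
k² = 49² = 2401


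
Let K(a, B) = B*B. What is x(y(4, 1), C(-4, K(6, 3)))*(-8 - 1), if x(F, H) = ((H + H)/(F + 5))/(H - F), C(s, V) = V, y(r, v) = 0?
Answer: -18/5 ≈ -3.6000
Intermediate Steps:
K(a, B) = B**2
x(F, H) = 2*H/((5 + F)*(H - F)) (x(F, H) = ((2*H)/(5 + F))/(H - F) = (2*H/(5 + F))/(H - F) = 2*H/((5 + F)*(H - F)))
x(y(4, 1), C(-4, K(6, 3)))*(-8 - 1) = (-2*3**2/(0**2 - 5*3**2 + 5*0 - 1*0*3**2))*(-8 - 1) = -2*9/(0 - 5*9 + 0 - 1*0*9)*(-9) = -2*9/(0 - 45 + 0 + 0)*(-9) = -2*9/(-45)*(-9) = -2*9*(-1/45)*(-9) = (2/5)*(-9) = -18/5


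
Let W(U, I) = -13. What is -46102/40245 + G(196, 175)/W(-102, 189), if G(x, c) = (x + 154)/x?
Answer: -9396689/7324590 ≈ -1.2829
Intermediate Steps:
G(x, c) = (154 + x)/x
-46102/40245 + G(196, 175)/W(-102, 189) = -46102/40245 + ((154 + 196)/196)/(-13) = -46102*1/40245 + ((1/196)*350)*(-1/13) = -46102/40245 + (25/14)*(-1/13) = -46102/40245 - 25/182 = -9396689/7324590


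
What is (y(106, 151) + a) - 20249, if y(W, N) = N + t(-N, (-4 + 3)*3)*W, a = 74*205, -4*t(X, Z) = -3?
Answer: -9697/2 ≈ -4848.5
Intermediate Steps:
t(X, Z) = ¾ (t(X, Z) = -¼*(-3) = ¾)
a = 15170
y(W, N) = N + 3*W/4
(y(106, 151) + a) - 20249 = ((151 + (¾)*106) + 15170) - 20249 = ((151 + 159/2) + 15170) - 20249 = (461/2 + 15170) - 20249 = 30801/2 - 20249 = -9697/2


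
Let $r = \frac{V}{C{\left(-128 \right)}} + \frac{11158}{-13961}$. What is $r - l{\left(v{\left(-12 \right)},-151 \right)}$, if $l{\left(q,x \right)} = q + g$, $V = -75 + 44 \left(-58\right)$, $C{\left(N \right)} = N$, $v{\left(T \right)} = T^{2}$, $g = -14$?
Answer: $- \frac{197063717}{1787008} \approx -110.28$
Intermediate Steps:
$V = -2627$ ($V = -75 - 2552 = -2627$)
$l{\left(q,x \right)} = -14 + q$ ($l{\left(q,x \right)} = q - 14 = -14 + q$)
$r = \frac{35247323}{1787008}$ ($r = - \frac{2627}{-128} + \frac{11158}{-13961} = \left(-2627\right) \left(- \frac{1}{128}\right) + 11158 \left(- \frac{1}{13961}\right) = \frac{2627}{128} - \frac{11158}{13961} = \frac{35247323}{1787008} \approx 19.724$)
$r - l{\left(v{\left(-12 \right)},-151 \right)} = \frac{35247323}{1787008} - \left(-14 + \left(-12\right)^{2}\right) = \frac{35247323}{1787008} - \left(-14 + 144\right) = \frac{35247323}{1787008} - 130 = - \frac{197063717}{1787008}$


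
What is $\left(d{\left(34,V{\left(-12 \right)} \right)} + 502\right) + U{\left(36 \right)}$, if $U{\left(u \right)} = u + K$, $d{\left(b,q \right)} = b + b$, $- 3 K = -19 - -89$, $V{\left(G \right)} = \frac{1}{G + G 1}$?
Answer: $\frac{1748}{3} \approx 582.67$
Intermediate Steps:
$V{\left(G \right)} = \frac{1}{2 G}$ ($V{\left(G \right)} = \frac{1}{G + G} = \frac{1}{2 G}$)
$K = - \frac{70}{3}$ ($K = - \frac{-19 - -89}{3} = - \frac{-19 + 89}{3} = \left(- \frac{1}{3}\right) 70 = - \frac{70}{3} \approx -23.333$)
$d{\left(b,q \right)} = 2 b$
$U{\left(u \right)} = - \frac{70}{3} + u$ ($U{\left(u \right)} = u - \frac{70}{3} = - \frac{70}{3} + u$)
$\left(d{\left(34,V{\left(-12 \right)} \right)} + 502\right) + U{\left(36 \right)} = \left(2 \cdot 34 + 502\right) + \left(- \frac{70}{3} + 36\right) = \left(68 + 502\right) + \frac{38}{3} = 570 + \frac{38}{3} = \frac{1748}{3}$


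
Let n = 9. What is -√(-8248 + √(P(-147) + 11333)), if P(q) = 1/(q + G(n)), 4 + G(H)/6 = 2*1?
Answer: -I*√(208517688 - 159*√286509414)/159 ≈ -90.23*I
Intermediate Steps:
G(H) = -12 (G(H) = -24 + 6*(2*1) = -24 + 6*2 = -24 + 12 = -12)
P(q) = 1/(-12 + q) (P(q) = 1/(q - 12) = 1/(-12 + q))
-√(-8248 + √(P(-147) + 11333)) = -√(-8248 + √(1/(-12 - 147) + 11333)) = -√(-8248 + √(1/(-159) + 11333)) = -√(-8248 + √(-1/159 + 11333)) = -√(-8248 + √(1801946/159)) = -√(-8248 + √286509414/159)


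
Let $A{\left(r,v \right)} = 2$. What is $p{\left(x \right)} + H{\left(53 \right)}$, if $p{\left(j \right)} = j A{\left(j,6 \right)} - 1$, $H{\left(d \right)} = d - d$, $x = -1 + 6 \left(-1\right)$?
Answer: $-15$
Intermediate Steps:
$x = -7$ ($x = -1 - 6 = -7$)
$H{\left(d \right)} = 0$
$p{\left(j \right)} = -1 + 2 j$ ($p{\left(j \right)} = j 2 - 1 = 2 j - 1 = -1 + 2 j$)
$p{\left(x \right)} + H{\left(53 \right)} = \left(-1 + 2 \left(-7\right)\right) + 0 = \left(-1 - 14\right) + 0 = -15 + 0 = -15$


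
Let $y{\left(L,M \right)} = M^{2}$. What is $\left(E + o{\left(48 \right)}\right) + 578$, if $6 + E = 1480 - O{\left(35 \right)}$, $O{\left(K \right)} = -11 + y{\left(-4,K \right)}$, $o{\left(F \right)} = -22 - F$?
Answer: $768$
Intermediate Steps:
$O{\left(K \right)} = -11 + K^{2}$
$E = 260$ ($E = -6 + \left(1480 - \left(-11 + 35^{2}\right)\right) = -6 + \left(1480 - \left(-11 + 1225\right)\right) = -6 + \left(1480 - 1214\right) = -6 + 266 = 260$)
$\left(E + o{\left(48 \right)}\right) + 578 = \left(260 - 70\right) + 578 = 190 + 578 = 768$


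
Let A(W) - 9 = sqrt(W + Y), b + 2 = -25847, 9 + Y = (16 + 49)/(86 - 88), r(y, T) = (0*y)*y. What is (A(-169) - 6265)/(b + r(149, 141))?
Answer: 6256/25849 - I*sqrt(842)/51698 ≈ 0.24202 - 0.00056128*I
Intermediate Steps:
r(y, T) = 0 (r(y, T) = 0*y = 0)
Y = -83/2 (Y = -9 + (16 + 49)/(86 - 88) = -9 + 65/(-2) = -9 + 65*(-1/2) = -9 - 65/2 = -83/2 ≈ -41.500)
b = -25849 (b = -2 - 25847 = -25849)
A(W) = 9 + sqrt(-83/2 + W) (A(W) = 9 + sqrt(W - 83/2) = 9 + sqrt(-83/2 + W))
(A(-169) - 6265)/(b + r(149, 141)) = ((9 + sqrt(-166 + 4*(-169))/2) - 6265)/(-25849 + 0) = ((9 + sqrt(-166 - 676)/2) - 6265)/(-25849) = ((9 + sqrt(-842)/2) - 6265)*(-1/25849) = ((9 + (I*sqrt(842))/2) - 6265)*(-1/25849) = ((9 + I*sqrt(842)/2) - 6265)*(-1/25849) = (-6256 + I*sqrt(842)/2)*(-1/25849) = 6256/25849 - I*sqrt(842)/51698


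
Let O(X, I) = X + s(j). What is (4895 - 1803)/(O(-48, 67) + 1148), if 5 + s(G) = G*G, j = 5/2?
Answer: 12368/4405 ≈ 2.8077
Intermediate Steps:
j = 5/2 (j = 5*(½) = 5/2 ≈ 2.5000)
s(G) = -5 + G² (s(G) = -5 + G*G = -5 + G²)
O(X, I) = 5/4 + X (O(X, I) = X + (-5 + (5/2)²) = X + (-5 + 25/4) = X + 5/4 = 5/4 + X)
(4895 - 1803)/(O(-48, 67) + 1148) = (4895 - 1803)/((5/4 - 48) + 1148) = 3092/(-187/4 + 1148) = 3092/(4405/4) = 3092*(4/4405) = 12368/4405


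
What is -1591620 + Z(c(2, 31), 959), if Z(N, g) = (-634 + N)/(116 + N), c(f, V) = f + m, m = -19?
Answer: -52523677/33 ≈ -1.5916e+6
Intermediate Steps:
c(f, V) = -19 + f (c(f, V) = f - 19 = -19 + f)
Z(N, g) = (-634 + N)/(116 + N)
-1591620 + Z(c(2, 31), 959) = -1591620 + (-634 + (-19 + 2))/(116 + (-19 + 2)) = -1591620 + (-634 - 17)/(116 - 17) = -1591620 - 651/99 = -1591620 + (1/99)*(-651) = -1591620 - 217/33 = -52523677/33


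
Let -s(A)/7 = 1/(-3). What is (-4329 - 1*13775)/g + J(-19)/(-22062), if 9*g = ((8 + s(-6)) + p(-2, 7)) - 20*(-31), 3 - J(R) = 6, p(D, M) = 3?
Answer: -898673033/3493150 ≈ -257.27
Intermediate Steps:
s(A) = 7/3 (s(A) = -7/(-3) = -7*(-1/3) = 7/3)
J(R) = -3 (J(R) = 3 - 1*6 = 3 - 6 = -3)
g = 1900/27 (g = (((8 + 7/3) + 3) - 20*(-31))/9 = ((31/3 + 3) + 620)/9 = (40/3 + 620)/9 = (1/9)*(1900/3) = 1900/27 ≈ 70.370)
(-4329 - 1*13775)/g + J(-19)/(-22062) = (-4329 - 1*13775)/(1900/27) - 3/(-22062) = (-4329 - 13775)*(27/1900) - 3*(-1/22062) = -18104*27/1900 + 1/7354 = -122202/475 + 1/7354 = -898673033/3493150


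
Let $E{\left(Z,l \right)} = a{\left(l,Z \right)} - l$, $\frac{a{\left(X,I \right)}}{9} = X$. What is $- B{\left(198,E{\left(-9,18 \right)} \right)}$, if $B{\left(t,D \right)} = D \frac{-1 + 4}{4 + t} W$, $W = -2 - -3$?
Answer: $- \frac{216}{101} \approx -2.1386$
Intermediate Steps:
$a{\left(X,I \right)} = 9 X$
$W = 1$ ($W = -2 + 3 = 1$)
$E{\left(Z,l \right)} = 8 l$ ($E{\left(Z,l \right)} = 9 l - l = 8 l$)
$B{\left(t,D \right)} = \frac{3 D}{4 + t}$ ($B{\left(t,D \right)} = D \frac{-1 + 4}{4 + t} 1 = D \frac{3}{4 + t} 1 = \frac{3 D}{4 + t} 1 = \frac{3 D}{4 + t}$)
$- B{\left(198,E{\left(-9,18 \right)} \right)} = - \frac{3 \cdot 8 \cdot 18}{4 + 198} = - \frac{3 \cdot 144}{202} = \left(-1\right) \frac{216}{101} = - \frac{216}{101}$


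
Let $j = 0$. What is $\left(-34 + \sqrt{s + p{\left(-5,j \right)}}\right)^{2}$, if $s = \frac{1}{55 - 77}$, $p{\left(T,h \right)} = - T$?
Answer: $\frac{\left(748 - \sqrt{2398}\right)^{2}}{484} \approx 1009.6$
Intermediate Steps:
$s = - \frac{1}{22}$ ($s = \frac{1}{-22} = - \frac{1}{22} \approx -0.045455$)
$\left(-34 + \sqrt{s + p{\left(-5,j \right)}}\right)^{2} = \left(-34 + \sqrt{- \frac{1}{22} - -5}\right)^{2} = \left(-34 + \sqrt{- \frac{1}{22} + 5}\right)^{2} = \left(-34 + \sqrt{\frac{109}{22}}\right)^{2} = \left(-34 + \frac{\sqrt{2398}}{22}\right)^{2}$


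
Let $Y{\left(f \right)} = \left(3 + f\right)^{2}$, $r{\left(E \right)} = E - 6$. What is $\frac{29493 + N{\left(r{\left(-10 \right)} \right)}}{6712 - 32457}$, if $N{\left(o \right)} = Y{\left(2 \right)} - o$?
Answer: $- \frac{29534}{25745} \approx -1.1472$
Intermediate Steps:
$r{\left(E \right)} = -6 + E$
$N{\left(o \right)} = 25 - o$ ($N{\left(o \right)} = \left(3 + 2\right)^{2} - o = 5^{2} - o = 25 - o$)
$\frac{29493 + N{\left(r{\left(-10 \right)} \right)}}{6712 - 32457} = \frac{29493 + \left(25 - \left(-6 - 10\right)\right)}{6712 - 32457} = \frac{29493 + \left(25 - -16\right)}{-25745} = \left(29493 + \left(25 + 16\right)\right) \left(- \frac{1}{25745}\right) = \left(29493 + 41\right) \left(- \frac{1}{25745}\right) = 29534 \left(- \frac{1}{25745}\right) = - \frac{29534}{25745}$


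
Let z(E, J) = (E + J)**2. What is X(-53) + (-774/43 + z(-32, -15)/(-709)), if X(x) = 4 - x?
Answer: 25442/709 ≈ 35.884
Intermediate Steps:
X(-53) + (-774/43 + z(-32, -15)/(-709)) = (4 - 1*(-53)) + (-774/43 + (-32 - 15)**2/(-709)) = (4 + 53) + (-774*1/43 + (-47)**2*(-1/709)) = 57 + (-18 + 2209*(-1/709)) = 57 + (-18 - 2209/709) = 57 - 14971/709 = 25442/709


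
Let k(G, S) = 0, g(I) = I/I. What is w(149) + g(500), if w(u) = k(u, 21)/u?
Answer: 1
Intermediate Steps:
g(I) = 1
w(u) = 0 (w(u) = 0/u = 0)
w(149) + g(500) = 0 + 1 = 1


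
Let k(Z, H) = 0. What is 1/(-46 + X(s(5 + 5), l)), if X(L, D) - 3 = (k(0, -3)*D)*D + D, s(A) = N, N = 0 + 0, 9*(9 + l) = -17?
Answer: -9/485 ≈ -0.018557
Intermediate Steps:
l = -98/9 (l = -9 + (⅑)*(-17) = -9 - 17/9 = -98/9 ≈ -10.889)
N = 0
s(A) = 0
X(L, D) = 3 + D (X(L, D) = 3 + ((0*D)*D + D) = 3 + (0*D + D) = 3 + (0 + D) = 3 + D)
1/(-46 + X(s(5 + 5), l)) = 1/(-46 + (3 - 98/9)) = 1/(-46 - 71/9) = 1/(-485/9) = -9/485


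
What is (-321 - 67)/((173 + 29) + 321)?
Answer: -388/523 ≈ -0.74187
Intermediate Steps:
(-321 - 67)/((173 + 29) + 321) = -388/(202 + 321) = -388/523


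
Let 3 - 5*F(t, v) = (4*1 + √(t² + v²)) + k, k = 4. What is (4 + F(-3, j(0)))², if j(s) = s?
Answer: 144/25 ≈ 5.7600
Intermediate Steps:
F(t, v) = -1 - √(t² + v²)/5 (F(t, v) = ⅗ - ((4*1 + √(t² + v²)) + 4)/5 = ⅗ - ((4 + √(t² + v²)) + 4)/5 = ⅗ - (8 + √(t² + v²))/5 = ⅗ + (-8/5 - √(t² + v²)/5) = -1 - √(t² + v²)/5)
(4 + F(-3, j(0)))² = (4 + (-1 - √((-3)² + 0²)/5))² = (4 + (-1 - √(9 + 0)/5))² = (4 + (-1 - √9/5))² = (4 + (-1 - ⅕*3))² = (4 + (-1 - ⅗))² = (4 - 8/5)² = (12/5)² = 144/25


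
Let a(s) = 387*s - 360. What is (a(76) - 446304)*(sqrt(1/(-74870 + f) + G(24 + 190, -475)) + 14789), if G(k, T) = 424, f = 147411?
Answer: -6170739828 - 417252*sqrt(2231171465285)/72541 ≈ -6.1793e+9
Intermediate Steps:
a(s) = -360 + 387*s
(a(76) - 446304)*(sqrt(1/(-74870 + f) + G(24 + 190, -475)) + 14789) = ((-360 + 387*76) - 446304)*(sqrt(1/(-74870 + 147411) + 424) + 14789) = ((-360 + 29412) - 446304)*(sqrt(1/72541 + 424) + 14789) = (29052 - 446304)*(sqrt(1/72541 + 424) + 14789) = -417252*(sqrt(30757385/72541) + 14789) = -417252*(sqrt(2231171465285)/72541 + 14789) = -417252*(14789 + sqrt(2231171465285)/72541) = -6170739828 - 417252*sqrt(2231171465285)/72541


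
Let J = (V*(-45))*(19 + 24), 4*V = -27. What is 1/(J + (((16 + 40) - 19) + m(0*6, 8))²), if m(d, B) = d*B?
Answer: 4/57721 ≈ 6.9299e-5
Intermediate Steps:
V = -27/4 (V = (¼)*(-27) = -27/4 ≈ -6.7500)
J = 52245/4 (J = (-27/4*(-45))*(19 + 24) = (1215/4)*43 = 52245/4 ≈ 13061.)
m(d, B) = B*d
1/(J + (((16 + 40) - 19) + m(0*6, 8))²) = 1/(52245/4 + (((16 + 40) - 19) + 8*(0*6))²) = 1/(52245/4 + ((56 - 19) + 8*0)²) = 1/(52245/4 + (37 + 0)²) = 1/(52245/4 + 37²) = 1/(52245/4 + 1369) = 1/(57721/4) = 4/57721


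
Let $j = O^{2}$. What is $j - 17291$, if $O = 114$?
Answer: $-4295$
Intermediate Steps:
$j = 12996$ ($j = 114^{2} = 12996$)
$j - 17291 = 12996 - 17291 = -4295$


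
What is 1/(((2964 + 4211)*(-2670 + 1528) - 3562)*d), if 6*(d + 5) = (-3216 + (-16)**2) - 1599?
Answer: 3/18808961834 ≈ 1.5950e-10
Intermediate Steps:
d = -4589/6 (d = -5 + ((-3216 + (-16)**2) - 1599)/6 = -5 + ((-3216 + 256) - 1599)/6 = -5 + (-2960 - 1599)/6 = -5 + (1/6)*(-4559) = -5 - 4559/6 = -4589/6 ≈ -764.83)
1/(((2964 + 4211)*(-2670 + 1528) - 3562)*d) = 1/(((2964 + 4211)*(-2670 + 1528) - 3562)*(-4589/6)) = -6/4589/(7175*(-1142) - 3562) = -6/4589/(-8193850 - 3562) = -6/4589/(-8197412) = -1/8197412*(-6/4589) = 3/18808961834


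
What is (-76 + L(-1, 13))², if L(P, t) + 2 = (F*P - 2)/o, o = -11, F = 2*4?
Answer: 719104/121 ≈ 5943.0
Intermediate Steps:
F = 8
L(P, t) = -20/11 - 8*P/11 (L(P, t) = -2 + (8*P - 2)/(-11) = -2 + (-2 + 8*P)*(-1/11) = -2 + (2/11 - 8*P/11) = -20/11 - 8*P/11)
(-76 + L(-1, 13))² = (-76 + (-20/11 - 8/11*(-1)))² = (-76 + (-20/11 + 8/11))² = (-76 - 12/11)² = (-848/11)² = 719104/121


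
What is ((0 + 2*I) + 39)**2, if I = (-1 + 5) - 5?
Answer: 1369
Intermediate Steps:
I = -1 (I = 4 - 5 = -1)
((0 + 2*I) + 39)**2 = ((0 + 2*(-1)) + 39)**2 = ((0 - 2) + 39)**2 = (-2 + 39)**2 = 37**2 = 1369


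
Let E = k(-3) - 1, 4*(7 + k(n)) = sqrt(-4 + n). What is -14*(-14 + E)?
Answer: 308 - 7*I*sqrt(7)/2 ≈ 308.0 - 9.2601*I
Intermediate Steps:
k(n) = -7 + sqrt(-4 + n)/4
E = -8 + I*sqrt(7)/4 (E = (-7 + sqrt(-4 - 3)/4) - 1 = (-7 + sqrt(-7)/4) - 1 = (-7 + (I*sqrt(7))/4) - 1 = (-7 + I*sqrt(7)/4) - 1 = -8 + I*sqrt(7)/4 ≈ -8.0 + 0.66144*I)
-14*(-14 + E) = -14*(-14 + (-8 + I*sqrt(7)/4)) = -14*(-22 + I*sqrt(7)/4) = 308 - 7*I*sqrt(7)/2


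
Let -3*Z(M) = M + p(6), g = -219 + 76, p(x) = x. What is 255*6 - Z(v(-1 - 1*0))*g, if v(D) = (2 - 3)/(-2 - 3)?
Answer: 18517/15 ≈ 1234.5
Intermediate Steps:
g = -143
v(D) = ⅕ (v(D) = -1/(-5) = -1*(-⅕) = ⅕)
Z(M) = -2 - M/3 (Z(M) = -(M + 6)/3 = -(6 + M)/3 = -2 - M/3)
255*6 - Z(v(-1 - 1*0))*g = 255*6 - (-2 - ⅓*⅕)*(-143) = 1530 - (-2 - 1/15)*(-143) = 1530 - (-31)*(-143)/15 = 1530 - 1*4433/15 = 1530 - 4433/15 = 18517/15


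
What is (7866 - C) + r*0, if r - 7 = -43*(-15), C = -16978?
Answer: 24844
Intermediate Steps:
r = 652 (r = 7 - 43*(-15) = 7 + 645 = 652)
(7866 - C) + r*0 = (7866 - 1*(-16978)) + 652*0 = (7866 + 16978) + 0 = 24844 + 0 = 24844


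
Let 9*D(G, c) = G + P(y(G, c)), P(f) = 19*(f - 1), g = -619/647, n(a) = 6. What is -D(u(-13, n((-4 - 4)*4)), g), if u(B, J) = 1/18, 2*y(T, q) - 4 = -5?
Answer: 256/81 ≈ 3.1605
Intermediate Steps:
y(T, q) = -1/2 (y(T, q) = 2 + (1/2)*(-5) = 2 - 5/2 = -1/2)
g = -619/647 (g = -619*1/647 = -619/647 ≈ -0.95672)
u(B, J) = 1/18
P(f) = -19 + 19*f (P(f) = 19*(-1 + f) = -19 + 19*f)
D(G, c) = -19/6 + G/9 (D(G, c) = (G + (-19 + 19*(-1/2)))/9 = (G + (-19 - 19/2))/9 = (G - 57/2)/9 = (-57/2 + G)/9 = -19/6 + G/9)
-D(u(-13, n((-4 - 4)*4)), g) = -(-19/6 + (1/9)*(1/18)) = -(-19/6 + 1/162) = -1*(-256/81) = 256/81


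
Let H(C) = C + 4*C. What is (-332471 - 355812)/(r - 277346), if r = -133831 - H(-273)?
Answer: 688283/409812 ≈ 1.6795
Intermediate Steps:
H(C) = 5*C
r = -132466 (r = -133831 - 5*(-273) = -133831 - 1*(-1365) = -133831 + 1365 = -132466)
(-332471 - 355812)/(r - 277346) = (-332471 - 355812)/(-132466 - 277346) = -688283/(-409812) = -688283*(-1/409812) = 688283/409812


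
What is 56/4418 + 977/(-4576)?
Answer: -2030065/10108384 ≈ -0.20083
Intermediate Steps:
56/4418 + 977/(-4576) = 56*(1/4418) + 977*(-1/4576) = 28/2209 - 977/4576 = -2030065/10108384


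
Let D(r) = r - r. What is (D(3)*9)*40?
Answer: 0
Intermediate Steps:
D(r) = 0
(D(3)*9)*40 = (0*9)*40 = 0*40 = 0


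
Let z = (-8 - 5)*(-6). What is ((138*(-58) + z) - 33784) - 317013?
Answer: -358723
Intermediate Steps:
z = 78 (z = -13*(-6) = 78)
((138*(-58) + z) - 33784) - 317013 = ((138*(-58) + 78) - 33784) - 317013 = ((-8004 + 78) - 33784) - 317013 = (-7926 - 33784) - 317013 = -41710 - 317013 = -358723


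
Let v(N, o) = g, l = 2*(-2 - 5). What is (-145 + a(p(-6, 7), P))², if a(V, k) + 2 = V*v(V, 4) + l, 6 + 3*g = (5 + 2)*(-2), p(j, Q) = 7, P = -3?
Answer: 388129/9 ≈ 43125.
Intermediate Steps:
l = -14 (l = 2*(-7) = -14)
g = -20/3 (g = -2 + ((5 + 2)*(-2))/3 = -2 + (7*(-2))/3 = -2 + (⅓)*(-14) = -2 - 14/3 = -20/3 ≈ -6.6667)
v(N, o) = -20/3
a(V, k) = -16 - 20*V/3 (a(V, k) = -2 + (V*(-20/3) - 14) = -2 + (-20*V/3 - 14) = -2 + (-14 - 20*V/3) = -16 - 20*V/3)
(-145 + a(p(-6, 7), P))² = (-145 + (-16 - 20/3*7))² = (-145 + (-16 - 140/3))² = (-145 - 188/3)² = (-623/3)² = 388129/9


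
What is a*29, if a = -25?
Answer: -725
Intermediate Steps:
a*29 = -25*29 = -725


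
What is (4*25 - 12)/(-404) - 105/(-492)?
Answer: -73/16564 ≈ -0.0044071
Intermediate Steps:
(4*25 - 12)/(-404) - 105/(-492) = (100 - 12)*(-1/404) - 105*(-1/492) = 88*(-1/404) + 35/164 = -22/101 + 35/164 = -73/16564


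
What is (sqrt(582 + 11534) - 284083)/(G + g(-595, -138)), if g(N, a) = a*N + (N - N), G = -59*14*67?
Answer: -284083/26768 + sqrt(3029)/13384 ≈ -10.609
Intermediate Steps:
G = -55342 (G = -826*67 = -55342)
g(N, a) = N*a (g(N, a) = N*a + 0 = N*a)
(sqrt(582 + 11534) - 284083)/(G + g(-595, -138)) = (sqrt(582 + 11534) - 284083)/(-55342 - 595*(-138)) = (sqrt(12116) - 284083)/(-55342 + 82110) = (2*sqrt(3029) - 284083)/26768 = (-284083 + 2*sqrt(3029))*(1/26768) = -284083/26768 + sqrt(3029)/13384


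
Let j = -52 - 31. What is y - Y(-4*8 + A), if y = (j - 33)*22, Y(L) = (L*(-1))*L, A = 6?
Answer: -1876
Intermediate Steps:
Y(L) = -L**2 (Y(L) = (-L)*L = -L**2)
j = -83
y = -2552 (y = (-83 - 33)*22 = -116*22 = -2552)
y - Y(-4*8 + A) = -2552 - (-1)*(-4*8 + 6)**2 = -2552 - (-1)*(-32 + 6)**2 = -2552 - (-1)*(-26)**2 = -2552 - (-1)*676 = -2552 - 1*(-676) = -2552 + 676 = -1876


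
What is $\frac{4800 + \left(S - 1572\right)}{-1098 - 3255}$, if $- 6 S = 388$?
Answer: $- \frac{9490}{13059} \approx -0.7267$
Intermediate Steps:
$S = - \frac{194}{3}$ ($S = \left(- \frac{1}{6}\right) 388 = - \frac{194}{3} \approx -64.667$)
$\frac{4800 + \left(S - 1572\right)}{-1098 - 3255} = \frac{4800 - \frac{4910}{3}}{-1098 - 3255} = \frac{4800 - \frac{4910}{3}}{-4353} = \frac{9490}{3} \left(- \frac{1}{4353}\right) = - \frac{9490}{13059}$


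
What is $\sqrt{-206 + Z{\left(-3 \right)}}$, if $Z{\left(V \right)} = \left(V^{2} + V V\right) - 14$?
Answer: $i \sqrt{202} \approx 14.213 i$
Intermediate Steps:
$Z{\left(V \right)} = -14 + 2 V^{2}$ ($Z{\left(V \right)} = \left(V^{2} + V^{2}\right) - 14 = 2 V^{2} - 14 = -14 + 2 V^{2}$)
$\sqrt{-206 + Z{\left(-3 \right)}} = \sqrt{-206 - \left(14 - 2 \left(-3\right)^{2}\right)} = \sqrt{-206 + \left(-14 + 2 \cdot 9\right)} = \sqrt{-206 + \left(-14 + 18\right)} = \sqrt{-206 + 4} = \sqrt{-202} = i \sqrt{202}$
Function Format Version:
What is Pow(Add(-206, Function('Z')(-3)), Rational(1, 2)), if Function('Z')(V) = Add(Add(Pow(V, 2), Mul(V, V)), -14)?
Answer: Mul(I, Pow(202, Rational(1, 2))) ≈ Mul(14.213, I)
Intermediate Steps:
Function('Z')(V) = Add(-14, Mul(2, Pow(V, 2))) (Function('Z')(V) = Add(Add(Pow(V, 2), Pow(V, 2)), -14) = Add(Mul(2, Pow(V, 2)), -14) = Add(-14, Mul(2, Pow(V, 2))))
Pow(Add(-206, Function('Z')(-3)), Rational(1, 2)) = Pow(Add(-206, Add(-14, Mul(2, Pow(-3, 2)))), Rational(1, 2)) = Pow(Add(-206, Add(-14, Mul(2, 9))), Rational(1, 2)) = Pow(Add(-206, Add(-14, 18)), Rational(1, 2)) = Pow(Add(-206, 4), Rational(1, 2)) = Pow(-202, Rational(1, 2)) = Mul(I, Pow(202, Rational(1, 2)))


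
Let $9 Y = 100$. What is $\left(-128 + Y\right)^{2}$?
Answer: $\frac{1106704}{81} \approx 13663.0$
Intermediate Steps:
$Y = \frac{100}{9}$ ($Y = \frac{1}{9} \cdot 100 = \frac{100}{9} \approx 11.111$)
$\left(-128 + Y\right)^{2} = \left(-128 + \frac{100}{9}\right)^{2} = \left(- \frac{1052}{9}\right)^{2} = \frac{1106704}{81}$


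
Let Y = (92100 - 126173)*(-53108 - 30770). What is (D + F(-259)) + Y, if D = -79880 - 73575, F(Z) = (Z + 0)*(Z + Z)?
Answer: 2857955801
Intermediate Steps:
F(Z) = 2*Z² (F(Z) = Z*(2*Z) = 2*Z²)
Y = 2857975094 (Y = -34073*(-83878) = 2857975094)
D = -153455
(D + F(-259)) + Y = (-153455 + 2*(-259)²) + 2857975094 = (-153455 + 2*67081) + 2857975094 = (-153455 + 134162) + 2857975094 = -19293 + 2857975094 = 2857955801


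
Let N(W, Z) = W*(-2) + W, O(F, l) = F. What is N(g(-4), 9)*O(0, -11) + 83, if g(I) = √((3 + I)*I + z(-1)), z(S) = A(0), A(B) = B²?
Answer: 83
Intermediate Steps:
z(S) = 0 (z(S) = 0² = 0)
g(I) = √(I*(3 + I)) (g(I) = √((3 + I)*I + 0) = √(I*(3 + I) + 0) = √(I*(3 + I)))
N(W, Z) = -W (N(W, Z) = -2*W + W = -W)
N(g(-4), 9)*O(0, -11) + 83 = -√(-4*(3 - 4))*0 + 83 = -√(-4*(-1))*0 + 83 = -√4*0 + 83 = -1*2*0 + 83 = -2*0 + 83 = 0 + 83 = 83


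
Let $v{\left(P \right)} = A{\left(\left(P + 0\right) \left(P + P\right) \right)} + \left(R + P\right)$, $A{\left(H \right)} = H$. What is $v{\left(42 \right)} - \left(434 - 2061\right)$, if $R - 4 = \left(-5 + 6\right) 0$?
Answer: $5201$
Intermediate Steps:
$R = 4$ ($R = 4 + \left(-5 + 6\right) 0 = 4 + 1 \cdot 0 = 4 + 0 = 4$)
$v{\left(P \right)} = 4 + P + 2 P^{2}$ ($v{\left(P \right)} = \left(P + 0\right) \left(P + P\right) + \left(4 + P\right) = P 2 P + \left(4 + P\right) = 2 P^{2} + \left(4 + P\right) = 4 + P + 2 P^{2}$)
$v{\left(42 \right)} - \left(434 - 2061\right) = \left(4 + 42 + 2 \cdot 42^{2}\right) - \left(434 - 2061\right) = \left(4 + 42 + 2 \cdot 1764\right) - -1627 = \left(4 + 42 + 3528\right) + 1627 = 3574 + 1627 = 5201$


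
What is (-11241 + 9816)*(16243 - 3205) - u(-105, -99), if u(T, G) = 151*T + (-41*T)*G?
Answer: -18137100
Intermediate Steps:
u(T, G) = 151*T - 41*G*T
(-11241 + 9816)*(16243 - 3205) - u(-105, -99) = (-11241 + 9816)*(16243 - 3205) - (-105)*(151 - 41*(-99)) = -1425*13038 - (-105)*(151 + 4059) = -18579150 - (-105)*4210 = -18579150 - 1*(-442050) = -18579150 + 442050 = -18137100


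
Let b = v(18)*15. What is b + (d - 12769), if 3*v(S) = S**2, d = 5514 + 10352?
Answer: 4717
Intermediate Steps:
d = 15866
v(S) = S**2/3
b = 1620 (b = ((1/3)*18**2)*15 = ((1/3)*324)*15 = 108*15 = 1620)
b + (d - 12769) = 1620 + (15866 - 12769) = 1620 + 3097 = 4717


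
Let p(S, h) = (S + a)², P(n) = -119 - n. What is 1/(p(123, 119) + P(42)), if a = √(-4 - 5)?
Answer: 14959/224316325 - 738*I/224316325 ≈ 6.6687e-5 - 3.29e-6*I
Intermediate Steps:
a = 3*I (a = √(-9) = 3*I ≈ 3.0*I)
p(S, h) = (S + 3*I)²
1/(p(123, 119) + P(42)) = 1/((123 + 3*I)² + (-119 - 1*42)) = 1/((123 + 3*I)² + (-119 - 42)) = 1/((123 + 3*I)² - 161) = 1/(-161 + (123 + 3*I)²)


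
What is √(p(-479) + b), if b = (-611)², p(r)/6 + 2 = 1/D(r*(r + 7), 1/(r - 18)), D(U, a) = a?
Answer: √370327 ≈ 608.54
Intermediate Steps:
p(r) = -120 + 6*r (p(r) = -12 + 6/(1/(r - 18)) = -12 + 6/(1/(-18 + r)) = -12 + 6*(-18 + r) = -12 + (-108 + 6*r) = -120 + 6*r)
b = 373321
√(p(-479) + b) = √((-120 + 6*(-479)) + 373321) = √((-120 - 2874) + 373321) = √(-2994 + 373321) = √370327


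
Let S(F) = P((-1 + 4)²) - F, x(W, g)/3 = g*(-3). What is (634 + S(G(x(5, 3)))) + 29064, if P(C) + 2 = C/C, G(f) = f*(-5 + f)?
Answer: 28833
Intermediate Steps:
x(W, g) = -9*g (x(W, g) = 3*(g*(-3)) = 3*(-3*g) = -9*g)
P(C) = -1 (P(C) = -2 + C/C = -2 + 1 = -1)
S(F) = -1 - F
(634 + S(G(x(5, 3)))) + 29064 = (634 + (-1 - (-9*3)*(-5 - 9*3))) + 29064 = (634 + (-1 - (-27)*(-5 - 27))) + 29064 = (634 + (-1 - (-27)*(-32))) + 29064 = (634 + (-1 - 1*864)) + 29064 = (634 + (-1 - 864)) + 29064 = (634 - 865) + 29064 = -231 + 29064 = 28833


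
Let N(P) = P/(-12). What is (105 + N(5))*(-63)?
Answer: -26355/4 ≈ -6588.8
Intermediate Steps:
N(P) = -P/12 (N(P) = P*(-1/12) = -P/12)
(105 + N(5))*(-63) = (105 - 1/12*5)*(-63) = (105 - 5/12)*(-63) = (1255/12)*(-63) = -26355/4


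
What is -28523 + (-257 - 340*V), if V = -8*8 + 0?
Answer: -7020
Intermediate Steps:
V = -64 (V = -64 + 0 = -64)
-28523 + (-257 - 340*V) = -28523 + (-257 - 340*(-64)) = -28523 + (-257 + 21760) = -28523 + 21503 = -7020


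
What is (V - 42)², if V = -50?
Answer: 8464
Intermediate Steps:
(V - 42)² = (-50 - 42)² = (-92)² = 8464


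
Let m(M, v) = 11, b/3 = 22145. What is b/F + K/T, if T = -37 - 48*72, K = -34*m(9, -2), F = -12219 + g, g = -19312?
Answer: -220264861/110137783 ≈ -1.9999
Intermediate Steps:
b = 66435 (b = 3*22145 = 66435)
F = -31531 (F = -12219 - 19312 = -31531)
K = -374 (K = -34*11 = -374)
T = -3493 (T = -37 - 3456 = -3493)
b/F + K/T = 66435/(-31531) - 374/(-3493) = 66435*(-1/31531) - 374*(-1/3493) = -66435/31531 + 374/3493 = -220264861/110137783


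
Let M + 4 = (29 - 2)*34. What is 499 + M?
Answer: 1413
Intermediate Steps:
M = 914 (M = -4 + (29 - 2)*34 = -4 + 27*34 = -4 + 918 = 914)
499 + M = 499 + 914 = 1413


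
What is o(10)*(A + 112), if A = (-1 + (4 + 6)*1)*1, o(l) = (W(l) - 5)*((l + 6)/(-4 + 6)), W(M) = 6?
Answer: 968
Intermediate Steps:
o(l) = 3 + l/2 (o(l) = (6 - 5)*((l + 6)/(-4 + 6)) = 1*((6 + l)/2) = 1*((6 + l)*(½)) = 1*(3 + l/2) = 3 + l/2)
A = 9 (A = (-1 + 10*1)*1 = (-1 + 10)*1 = 9*1 = 9)
o(10)*(A + 112) = (3 + (½)*10)*(9 + 112) = (3 + 5)*121 = 8*121 = 968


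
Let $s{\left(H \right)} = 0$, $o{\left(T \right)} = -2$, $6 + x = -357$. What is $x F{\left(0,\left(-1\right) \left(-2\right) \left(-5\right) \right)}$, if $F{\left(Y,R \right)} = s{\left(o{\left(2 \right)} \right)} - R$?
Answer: $-3630$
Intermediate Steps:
$x = -363$ ($x = -6 - 357 = -363$)
$F{\left(Y,R \right)} = - R$ ($F{\left(Y,R \right)} = 0 - R = - R$)
$x F{\left(0,\left(-1\right) \left(-2\right) \left(-5\right) \right)} = - 363 \left(- \left(-1\right) \left(-2\right) \left(-5\right)\right) = - 363 \left(- 2 \left(-5\right)\right) = - 363 \left(\left(-1\right) \left(-10\right)\right) = \left(-363\right) 10 = -3630$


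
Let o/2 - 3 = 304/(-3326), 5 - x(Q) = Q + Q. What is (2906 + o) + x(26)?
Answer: 4764191/1663 ≈ 2864.8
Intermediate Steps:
x(Q) = 5 - 2*Q (x(Q) = 5 - (Q + Q) = 5 - 2*Q)
o = 9674/1663 (o = 6 + 2*(304/(-3326)) = 6 + 2*(304*(-1/3326)) = 6 + 2*(-152/1663) = 6 - 304/1663 = 9674/1663 ≈ 5.8172)
(2906 + o) + x(26) = (2906 + 9674/1663) + (5 - 2*26) = 4842352/1663 + (5 - 52) = 4842352/1663 - 47 = 4764191/1663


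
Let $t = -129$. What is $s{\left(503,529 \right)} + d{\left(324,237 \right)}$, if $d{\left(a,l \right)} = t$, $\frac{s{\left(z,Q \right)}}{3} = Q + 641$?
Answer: $3381$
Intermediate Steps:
$s{\left(z,Q \right)} = 1923 + 3 Q$ ($s{\left(z,Q \right)} = 3 \left(Q + 641\right) = 3 \left(641 + Q\right) = 1923 + 3 Q$)
$d{\left(a,l \right)} = -129$
$s{\left(503,529 \right)} + d{\left(324,237 \right)} = \left(1923 + 3 \cdot 529\right) - 129 = \left(1923 + 1587\right) - 129 = 3510 - 129 = 3381$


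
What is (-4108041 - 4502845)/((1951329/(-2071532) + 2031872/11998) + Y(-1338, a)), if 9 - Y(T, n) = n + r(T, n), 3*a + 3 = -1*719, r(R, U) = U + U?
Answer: -107008517658214648/11177062973389 ≈ -9573.9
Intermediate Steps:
r(R, U) = 2*U
a = -722/3 (a = -1 + (-1*719)/3 = -1 + (⅓)*(-719) = -1 - 719/3 = -722/3 ≈ -240.67)
Y(T, n) = 9 - 3*n (Y(T, n) = 9 - (n + 2*n) = 9 - 3*n)
(-4108041 - 4502845)/((1951329/(-2071532) + 2031872/11998) + Y(-1338, a)) = (-4108041 - 4502845)/((1951329/(-2071532) + 2031872/11998) + (9 - 3*(-722/3))) = -8610886/((1951329*(-1/2071532) + 2031872*(1/11998)) + (9 + 722)) = -8610886/((-1951329/2071532 + 1015936/5999) + 731) = -8610886/(2092837911281/12427120468 + 731) = -8610886/11177062973389/12427120468 = -8610886*12427120468/11177062973389 = -107008517658214648/11177062973389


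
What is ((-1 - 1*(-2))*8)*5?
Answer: 40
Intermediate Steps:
((-1 - 1*(-2))*8)*5 = ((-1 + 2)*8)*5 = (1*8)*5 = 8*5 = 40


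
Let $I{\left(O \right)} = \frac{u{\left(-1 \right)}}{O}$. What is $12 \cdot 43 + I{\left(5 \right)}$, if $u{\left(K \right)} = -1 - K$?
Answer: $516$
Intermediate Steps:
$I{\left(O \right)} = 0$ ($I{\left(O \right)} = \frac{-1 - -1}{O} = \frac{-1 + 1}{O} = \frac{0}{O} = 0$)
$12 \cdot 43 + I{\left(5 \right)} = 12 \cdot 43 + 0 = 516 + 0 = 516$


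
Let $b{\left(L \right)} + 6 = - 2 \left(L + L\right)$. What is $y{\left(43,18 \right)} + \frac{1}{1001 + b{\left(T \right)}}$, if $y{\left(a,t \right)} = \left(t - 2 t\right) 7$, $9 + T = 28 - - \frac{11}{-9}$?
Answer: $- \frac{1047681}{8315} \approx -126.0$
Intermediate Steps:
$T = \frac{160}{9}$ ($T = -9 + \left(28 - - \frac{11}{-9}\right) = -9 + \left(28 - \left(-11\right) \left(- \frac{1}{9}\right)\right) = -9 + \left(28 - \frac{11}{9}\right) = -9 + \frac{241}{9} = \frac{160}{9} \approx 17.778$)
$y{\left(a,t \right)} = - 7 t$ ($y{\left(a,t \right)} = - t 7 = - 7 t$)
$b{\left(L \right)} = -6 - 4 L$ ($b{\left(L \right)} = -6 - 2 \left(L + L\right) = -6 - 2 \cdot 2 L = -6 - 4 L$)
$y{\left(43,18 \right)} + \frac{1}{1001 + b{\left(T \right)}} = \left(-7\right) 18 + \frac{1}{1001 - \frac{694}{9}} = -126 + \frac{1}{1001 - \frac{694}{9}} = -126 + \frac{1}{\frac{8315}{9}} = -126 + \frac{9}{8315} = - \frac{1047681}{8315}$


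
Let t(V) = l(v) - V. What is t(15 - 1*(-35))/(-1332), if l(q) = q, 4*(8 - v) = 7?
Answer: 175/5328 ≈ 0.032845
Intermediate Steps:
v = 25/4 (v = 8 - 1/4*7 = 8 - 7/4 = 25/4 ≈ 6.2500)
t(V) = 25/4 - V
t(15 - 1*(-35))/(-1332) = (25/4 - (15 - 1*(-35)))/(-1332) = (25/4 - (15 + 35))*(-1/1332) = (25/4 - 1*50)*(-1/1332) = (25/4 - 50)*(-1/1332) = -175/4*(-1/1332) = 175/5328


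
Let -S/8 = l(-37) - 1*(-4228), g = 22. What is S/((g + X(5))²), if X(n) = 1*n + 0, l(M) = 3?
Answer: -33848/729 ≈ -46.431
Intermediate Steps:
X(n) = n (X(n) = n + 0 = n)
S = -33848 (S = -8*(3 - 1*(-4228)) = -8*(3 + 4228) = -8*4231 = -33848)
S/((g + X(5))²) = -33848/(22 + 5)² = -33848/(27²) = -33848/729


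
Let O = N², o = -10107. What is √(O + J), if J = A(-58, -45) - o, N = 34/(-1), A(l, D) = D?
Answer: √11218 ≈ 105.92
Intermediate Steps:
N = -34 (N = 34*(-1) = -34)
J = 10062 (J = -45 - 1*(-10107) = -45 + 10107 = 10062)
O = 1156 (O = (-34)² = 1156)
√(O + J) = √(1156 + 10062) = √11218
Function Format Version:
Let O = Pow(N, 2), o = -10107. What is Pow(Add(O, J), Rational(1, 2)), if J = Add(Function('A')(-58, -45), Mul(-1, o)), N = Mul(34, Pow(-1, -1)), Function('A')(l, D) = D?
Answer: Pow(11218, Rational(1, 2)) ≈ 105.92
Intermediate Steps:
N = -34 (N = Mul(34, -1) = -34)
J = 10062 (J = Add(-45, Mul(-1, -10107)) = Add(-45, 10107) = 10062)
O = 1156 (O = Pow(-34, 2) = 1156)
Pow(Add(O, J), Rational(1, 2)) = Pow(Add(1156, 10062), Rational(1, 2)) = Pow(11218, Rational(1, 2))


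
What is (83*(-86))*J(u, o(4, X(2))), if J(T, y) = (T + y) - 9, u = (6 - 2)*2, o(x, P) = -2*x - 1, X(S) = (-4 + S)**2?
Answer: 71380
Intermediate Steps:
o(x, P) = -1 - 2*x
u = 8 (u = 4*2 = 8)
J(T, y) = -9 + T + y
(83*(-86))*J(u, o(4, X(2))) = (83*(-86))*(-9 + 8 + (-1 - 2*4)) = -7138*(-9 + 8 + (-1 - 8)) = -7138*(-9 + 8 - 9) = -7138*(-10) = 71380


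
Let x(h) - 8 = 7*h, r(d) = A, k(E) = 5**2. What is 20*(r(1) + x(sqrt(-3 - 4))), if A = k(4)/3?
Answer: 980/3 + 140*I*sqrt(7) ≈ 326.67 + 370.41*I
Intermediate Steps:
k(E) = 25
A = 25/3 ≈ 8.3333
r(d) = 25/3
x(h) = 8 + 7*h
20*(r(1) + x(sqrt(-3 - 4))) = 20*(25/3 + (8 + 7*sqrt(-3 - 4))) = 20*(25/3 + (8 + 7*sqrt(-7))) = 20*(25/3 + (8 + 7*(I*sqrt(7)))) = 20*(25/3 + (8 + 7*I*sqrt(7))) = 20*(49/3 + 7*I*sqrt(7)) = 980/3 + 140*I*sqrt(7)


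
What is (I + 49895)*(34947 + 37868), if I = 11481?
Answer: 4469093440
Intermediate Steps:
(I + 49895)*(34947 + 37868) = (11481 + 49895)*(34947 + 37868) = 61376*72815 = 4469093440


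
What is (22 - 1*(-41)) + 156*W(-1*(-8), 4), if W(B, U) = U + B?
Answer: 1935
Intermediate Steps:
W(B, U) = B + U
(22 - 1*(-41)) + 156*W(-1*(-8), 4) = (22 - 1*(-41)) + 156*(-1*(-8) + 4) = (22 + 41) + 156*(8 + 4) = 63 + 156*12 = 63 + 1872 = 1935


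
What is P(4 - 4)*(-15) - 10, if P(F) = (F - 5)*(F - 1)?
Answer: -85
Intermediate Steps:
P(F) = (-1 + F)*(-5 + F) (P(F) = (-5 + F)*(-1 + F) = (-1 + F)*(-5 + F))
P(4 - 4)*(-15) - 10 = (5 + (4 - 4)² - 6*(4 - 4))*(-15) - 10 = (5 + 0² - 6*0)*(-15) - 10 = (5 + 0 + 0)*(-15) - 10 = 5*(-15) - 10 = -75 - 10 = -85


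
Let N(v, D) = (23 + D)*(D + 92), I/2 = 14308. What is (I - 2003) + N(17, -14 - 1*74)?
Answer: 26353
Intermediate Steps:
I = 28616 (I = 2*14308 = 28616)
N(v, D) = (23 + D)*(92 + D)
(I - 2003) + N(17, -14 - 1*74) = (28616 - 2003) + (2116 + (-14 - 1*74)**2 + 115*(-14 - 1*74)) = 26613 + (2116 + (-14 - 74)**2 + 115*(-14 - 74)) = 26613 + (2116 + (-88)**2 + 115*(-88)) = 26613 + (2116 + 7744 - 10120) = 26613 - 260 = 26353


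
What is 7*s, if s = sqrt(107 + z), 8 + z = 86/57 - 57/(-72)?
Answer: 7*sqrt(5266002)/228 ≈ 70.454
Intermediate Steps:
z = -2599/456 (z = -8 + (86/57 - 57/(-72)) = -8 + (86*(1/57) - 57*(-1/72)) = -8 + (86/57 + 19/24) = -8 + 1049/456 = -2599/456 ≈ -5.6996)
s = sqrt(5266002)/228 (s = sqrt(107 - 2599/456) = sqrt(46193/456) = sqrt(5266002)/228 ≈ 10.065)
7*s = 7*(sqrt(5266002)/228) = 7*sqrt(5266002)/228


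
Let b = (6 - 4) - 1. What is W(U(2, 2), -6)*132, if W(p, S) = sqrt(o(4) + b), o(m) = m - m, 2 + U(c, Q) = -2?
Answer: 132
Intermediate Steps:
U(c, Q) = -4 (U(c, Q) = -2 - 2 = -4)
o(m) = 0
b = 1 (b = 2 - 1 = 1)
W(p, S) = 1 (W(p, S) = sqrt(0 + 1) = sqrt(1) = 1)
W(U(2, 2), -6)*132 = 1*132 = 132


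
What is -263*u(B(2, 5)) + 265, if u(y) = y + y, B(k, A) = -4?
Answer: 2369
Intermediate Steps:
u(y) = 2*y
-263*u(B(2, 5)) + 265 = -526*(-4) + 265 = -263*(-8) + 265 = 2104 + 265 = 2369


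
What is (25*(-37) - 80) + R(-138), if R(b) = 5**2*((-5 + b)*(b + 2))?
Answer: 485195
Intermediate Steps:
R(b) = 25*(-5 + b)*(2 + b) (R(b) = 25*((-5 + b)*(2 + b)) = 25*(-5 + b)*(2 + b))
(25*(-37) - 80) + R(-138) = (25*(-37) - 80) + (-250 - 75*(-138) + 25*(-138)**2) = (-925 - 80) + (-250 + 10350 + 25*19044) = -1005 + (-250 + 10350 + 476100) = -1005 + 486200 = 485195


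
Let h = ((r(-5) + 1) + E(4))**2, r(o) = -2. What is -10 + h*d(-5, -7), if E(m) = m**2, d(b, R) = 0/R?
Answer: -10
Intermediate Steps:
d(b, R) = 0
h = 225 (h = ((-2 + 1) + 4**2)**2 = (-1 + 16)**2 = 15**2 = 225)
-10 + h*d(-5, -7) = -10 + 225*0 = -10 + 0 = -10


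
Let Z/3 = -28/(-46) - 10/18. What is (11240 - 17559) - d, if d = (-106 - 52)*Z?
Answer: -434273/69 ≈ -6293.8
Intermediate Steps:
Z = 11/69 (Z = 3*(-28/(-46) - 10/18) = 3*(-28*(-1/46) - 10*1/18) = 3*(14/23 - 5/9) = 3*(11/207) = 11/69 ≈ 0.15942)
d = -1738/69 (d = (-106 - 52)*(11/69) = -158*11/69 = -1738/69 ≈ -25.188)
(11240 - 17559) - d = (11240 - 17559) - 1*(-1738/69) = -6319 + 1738/69 = -434273/69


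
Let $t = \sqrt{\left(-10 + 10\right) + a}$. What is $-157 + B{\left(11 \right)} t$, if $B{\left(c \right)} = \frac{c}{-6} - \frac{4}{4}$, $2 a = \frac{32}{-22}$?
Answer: $-157 - \frac{17 i \sqrt{22}}{33} \approx -157.0 - 2.4163 i$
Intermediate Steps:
$a = - \frac{8}{11}$ ($a = \frac{32 \frac{1}{-22}}{2} = \frac{32 \left(- \frac{1}{22}\right)}{2} = \frac{1}{2} \left(- \frac{16}{11}\right) = - \frac{8}{11} \approx -0.72727$)
$B{\left(c \right)} = -1 - \frac{c}{6}$ ($B{\left(c \right)} = c \left(- \frac{1}{6}\right) - 1 = - \frac{c}{6} - 1 = -1 - \frac{c}{6}$)
$t = \frac{2 i \sqrt{22}}{11}$ ($t = \sqrt{\left(-10 + 10\right) - \frac{8}{11}} = \sqrt{0 - \frac{8}{11}} = \sqrt{- \frac{8}{11}} = \frac{2 i \sqrt{22}}{11} \approx 0.8528 i$)
$-157 + B{\left(11 \right)} t = -157 + \left(-1 - \frac{11}{6}\right) \frac{2 i \sqrt{22}}{11} = -157 - \frac{17 \frac{2 i \sqrt{22}}{11}}{6} = -157 - \frac{17 i \sqrt{22}}{33}$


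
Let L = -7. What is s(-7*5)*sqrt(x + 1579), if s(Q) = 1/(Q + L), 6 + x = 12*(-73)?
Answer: -sqrt(697)/42 ≈ -0.62859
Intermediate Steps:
x = -882 (x = -6 + 12*(-73) = -6 - 876 = -882)
s(Q) = 1/(-7 + Q) (s(Q) = 1/(Q - 7) = 1/(-7 + Q))
s(-7*5)*sqrt(x + 1579) = sqrt(-882 + 1579)/(-7 - 7*5) = sqrt(697)/(-7 - 35) = sqrt(697)/(-42) = -sqrt(697)/42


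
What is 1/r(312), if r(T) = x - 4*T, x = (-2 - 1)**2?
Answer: -1/1239 ≈ -0.00080710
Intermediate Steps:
x = 9 (x = (-3)**2 = 9)
r(T) = 9 - 4*T
1/r(312) = 1/(9 - 4*312) = 1/(9 - 1248) = 1/(-1239) = -1/1239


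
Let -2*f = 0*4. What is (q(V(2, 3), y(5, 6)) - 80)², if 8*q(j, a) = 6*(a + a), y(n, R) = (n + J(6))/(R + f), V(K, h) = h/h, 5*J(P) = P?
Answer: 2461761/400 ≈ 6154.4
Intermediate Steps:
J(P) = P/5
f = 0 (f = -0*4 = -½*0 = 0)
V(K, h) = 1
y(n, R) = (6/5 + n)/R (y(n, R) = (n + (⅕)*6)/(R + 0) = (n + 6/5)/R = (6/5 + n)/R)
q(j, a) = 3*a/2 (q(j, a) = (6*(a + a))/8 = (6*(2*a))/8 = (12*a)/8 = 3*a/2)
(q(V(2, 3), y(5, 6)) - 80)² = (3*((6/5 + 5)/6)/2 - 80)² = (3*((⅙)*(31/5))/2 - 80)² = ((3/2)*(31/30) - 80)² = (31/20 - 80)² = (-1569/20)² = 2461761/400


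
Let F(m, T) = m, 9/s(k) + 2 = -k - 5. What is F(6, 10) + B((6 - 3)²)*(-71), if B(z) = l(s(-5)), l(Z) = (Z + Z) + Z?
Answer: 1929/2 ≈ 964.50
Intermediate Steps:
s(k) = 9/(-7 - k) (s(k) = 9/(-2 + (-k - 5)) = 9/(-2 + (-5 - k)) = 9/(-7 - k))
l(Z) = 3*Z (l(Z) = 2*Z + Z = 3*Z)
B(z) = -27/2 (B(z) = 3*(-9/(7 - 5)) = 3*(-9/2) = -27/2)
F(6, 10) + B((6 - 3)²)*(-71) = 6 - 27/2*(-71) = 6 + 1917/2 = 1929/2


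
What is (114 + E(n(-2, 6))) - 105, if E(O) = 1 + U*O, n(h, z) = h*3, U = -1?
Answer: 16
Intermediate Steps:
n(h, z) = 3*h
E(O) = 1 - O
(114 + E(n(-2, 6))) - 105 = (114 + (1 - 3*(-2))) - 105 = (114 + (1 - 1*(-6))) - 105 = (114 + (1 + 6)) - 105 = (114 + 7) - 105 = 121 - 105 = 16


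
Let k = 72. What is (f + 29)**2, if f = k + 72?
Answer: 29929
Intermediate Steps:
f = 144 (f = 72 + 72 = 144)
(f + 29)**2 = (144 + 29)**2 = 173**2 = 29929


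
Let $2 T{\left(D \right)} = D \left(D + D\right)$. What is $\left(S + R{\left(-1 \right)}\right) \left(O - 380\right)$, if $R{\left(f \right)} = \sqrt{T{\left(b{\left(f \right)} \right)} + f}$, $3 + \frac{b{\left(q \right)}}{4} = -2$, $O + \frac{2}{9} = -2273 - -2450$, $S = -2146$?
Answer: $\frac{3925034}{9} - \frac{1829 \sqrt{399}}{9} \approx 4.3206 \cdot 10^{5}$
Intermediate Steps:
$O = \frac{1591}{9}$ ($O = - \frac{2}{9} - -177 = - \frac{2}{9} + \left(-2273 + 2450\right) = - \frac{2}{9} + 177 = \frac{1591}{9} \approx 176.78$)
$b{\left(q \right)} = -20$ ($b{\left(q \right)} = -12 + 4 \left(-2\right) = -12 - 8 = -20$)
$T{\left(D \right)} = D^{2}$ ($T{\left(D \right)} = \frac{D \left(D + D\right)}{2} = \frac{D 2 D}{2} = \frac{2 D^{2}}{2} = D^{2}$)
$R{\left(f \right)} = \sqrt{400 + f}$ ($R{\left(f \right)} = \sqrt{\left(-20\right)^{2} + f} = \sqrt{400 + f}$)
$\left(S + R{\left(-1 \right)}\right) \left(O - 380\right) = \left(-2146 + \sqrt{400 - 1}\right) \left(\frac{1591}{9} - 380\right) = \left(-2146 + \sqrt{399}\right) \left(- \frac{1829}{9}\right) = \frac{3925034}{9} - \frac{1829 \sqrt{399}}{9}$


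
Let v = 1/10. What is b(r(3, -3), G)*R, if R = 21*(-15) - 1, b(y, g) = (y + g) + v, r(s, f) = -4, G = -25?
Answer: 45662/5 ≈ 9132.4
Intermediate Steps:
v = 1/10 ≈ 0.10000
b(y, g) = 1/10 + g + y (b(y, g) = (y + g) + 1/10 = (g + y) + 1/10 = 1/10 + g + y)
R = -316 (R = -315 - 1 = -316)
b(r(3, -3), G)*R = (1/10 - 25 - 4)*(-316) = -289/10*(-316) = 45662/5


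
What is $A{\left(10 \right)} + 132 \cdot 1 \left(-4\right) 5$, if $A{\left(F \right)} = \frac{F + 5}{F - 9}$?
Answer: $-2625$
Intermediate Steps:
$A{\left(F \right)} = \frac{5 + F}{-9 + F}$
$A{\left(10 \right)} + 132 \cdot 1 \left(-4\right) 5 = \frac{5 + 10}{-9 + 10} + 132 \cdot 1 \left(-4\right) 5 = 1^{-1} \cdot 15 + 132 \left(\left(-4\right) 5\right) = 1 \cdot 15 + 132 \left(-20\right) = 15 - 2640 = -2625$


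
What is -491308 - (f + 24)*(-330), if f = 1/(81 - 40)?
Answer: -19818578/41 ≈ -4.8338e+5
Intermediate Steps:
f = 1/41 ≈ 0.024390
-491308 - (f + 24)*(-330) = -491308 - (1/41 + 24)*(-330) = -491308 - 985*(-330)/41 = -491308 - 1*(-325050/41) = -491308 + 325050/41 = -19818578/41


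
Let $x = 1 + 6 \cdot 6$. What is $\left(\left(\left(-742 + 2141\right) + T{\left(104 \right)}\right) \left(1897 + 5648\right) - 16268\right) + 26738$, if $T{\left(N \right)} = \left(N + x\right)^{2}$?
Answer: $160568070$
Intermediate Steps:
$x = 37$ ($x = 1 + 36 = 37$)
$T{\left(N \right)} = \left(37 + N\right)^{2}$ ($T{\left(N \right)} = \left(N + 37\right)^{2} = \left(37 + N\right)^{2}$)
$\left(\left(\left(-742 + 2141\right) + T{\left(104 \right)}\right) \left(1897 + 5648\right) - 16268\right) + 26738 = \left(\left(\left(-742 + 2141\right) + \left(37 + 104\right)^{2}\right) \left(1897 + 5648\right) - 16268\right) + 26738 = \left(\left(1399 + 141^{2}\right) 7545 - 16268\right) + 26738 = \left(\left(1399 + 19881\right) 7545 - 16268\right) + 26738 = \left(21280 \cdot 7545 - 16268\right) + 26738 = \left(160557600 - 16268\right) + 26738 = 160541332 + 26738 = 160568070$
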